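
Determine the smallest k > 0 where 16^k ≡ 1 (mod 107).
53

107 is prime, so ord(16) divides φ(107) = 106.
Divisors of 106: 1, 2, 53, 106.
Repeated squaring: 16^1 ≡ 16, 16^2 ≡ 42, 16^4 ≡ 52, 16^8 ≡ 29, 16^16 ≡ 92, 16^32 ≡ 11, 16^64 ≡ 14 (mod 107).
Test 16^d mod 107 for each divisor d in increasing order:
16^1 ≡ 16
16^2 ≡ 42
16^53 = 16^32·16^16·16^4·16^1 ≡ 1  ← first divisor giving 1
The order is 53.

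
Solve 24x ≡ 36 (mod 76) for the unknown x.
x ≡ 11 (mod 19)

gcd(24, 76) = 4, which divides 36, so solutions exist.
Divide through by 4: 6x ≡ 9 (mod 19).
Find 6^(-1) mod 19 by the extended Euclidean algorithm:
19 = 3 × 6 + 1  ⟹  1 = (1)·19 + (-3)·6
So (-3)·6 ≡ 1 (mod 19), i.e. 6^(-1) ≡ -3 ≡ 16 (mod 19).
x ≡ 16 × 9 = 144 ≡ 11 (mod 19).
Check: 24 × 11 = 264 ≡ 36 (mod 76).
x ≡ 11 (mod 19), giving 4 solutions mod 76.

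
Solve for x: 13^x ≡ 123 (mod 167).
105

Baby-step giant-step with step n = ⌈√167⌉ = 13.
Baby steps 13^j mod 167 (j:value) for j=0..12: 0:1, 1:13, 2:2, 3:26, 4:4, 5:52, 6:8, 7:104, 8:16, 9:41, 10:32, 11:82, 12:64.
Giant-step multiplier: 13^(-13) ≡ 13^(166-13) = 13^153 ≡ 111 (mod 167).
Giant steps γ_i = 123·111^i mod 167: γ_0=123, γ_1=126, γ_2=125, γ_3=14, γ_4=51, γ_5=150, γ_6=117, γ_7=128, γ_8=13 (in table at j=1).
x = i·n + j = 8·13 + 1 = 105.
Check: 13^105 ≡ 123 (mod 167).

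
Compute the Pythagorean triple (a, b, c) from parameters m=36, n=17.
(1007, 1224, 1585)

Euclid's formula: a = m² - n², b = 2mn, c = m² + n²
m = 36, n = 17
a = 36² - 17² = 1296 - 289 = 1007
b = 2 × 36 × 17 = 1224
c = 36² + 17² = 1296 + 289 = 1585
Verification: 1007² + 1224² = 1014049 + 1498176 = 2512225 = 1585² ✓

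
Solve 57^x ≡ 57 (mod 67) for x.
1

Baby-step giant-step with step n = ⌈√67⌉ = 9.
Baby steps 57^j mod 67 (j:value) for j=0..8: 0:1, 1:57, 2:33, 3:5, 4:17, 5:31, 6:25, 7:18, 8:21.
h = 57 is already in the table at j=1, so x = 1.
Check: 57^1 ≡ 57 (mod 67).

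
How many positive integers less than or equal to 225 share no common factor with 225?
120

225 = 3^2 × 5^2
φ(n) = n × ∏(1 - 1/p) for each prime p dividing n
φ(225) = 225 × (1 - 1/3) × (1 - 1/5) = 120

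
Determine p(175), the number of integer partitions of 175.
435157697830

p(n) counts ways to write n as a sum of positive integers (order ignored).
Euler's pentagonal recurrence: p(k) = p(k-1) + p(k-2) - p(k-5) - p(k-7) + p(k-12) + p(k-15) - ... (offsets j(3j∓1)/2, signs ++--, p(0)=1, p(<0)=0).
DP table for k = 0..174: p(0)=1, p(1)=1, p(2)=2, p(3)=3, p(4)=5, p(5)=7, p(6)=11, p(7)=15, p(8)=22, p(9)=30, p(10)=42, p(11)=56, p(12)=77, p(13)=101, p(14)=135, p(15)=176, p(16)=231, p(17)=297, p(18)=385, p(19)=490, p(20)=627, p(21)=792, p(22)=1002, p(23)=1255, p(24)=1575, p(25)=1958, p(26)=2436, p(27)=3010, p(28)=3718, p(29)=4565, p(30)=5604, p(31)=6842, p(32)=8349, p(33)=10143, p(34)=12310, p(35)=14883, p(36)=17977, p(37)=21637, p(38)=26015, p(39)=31185, p(40)=37338, p(41)=44583, p(42)=53174, p(43)=63261, p(44)=75175, p(45)=89134, p(46)=105558, p(47)=124754, p(48)=147273, p(49)=173525, p(50)=204226, p(51)=239943, p(52)=281589, p(53)=329931, p(54)=386155, p(55)=451276, p(56)=526823, p(57)=614154, p(58)=715220, p(59)=831820, p(60)=966467, p(61)=1121505, p(62)=1300156, p(63)=1505499, p(64)=1741630, p(65)=2012558, p(66)=2323520, p(67)=2679689, p(68)=3087735, p(69)=3554345, p(70)=4087968, p(71)=4697205, p(72)=5392783, p(73)=6185689, p(74)=7089500, p(75)=8118264, p(76)=9289091, p(77)=10619863, p(78)=12132164, p(79)=13848650, p(80)=15796476, p(81)=18004327, p(82)=20506255, p(83)=23338469, p(84)=26543660, p(85)=30167357, p(86)=34262962, p(87)=38887673, p(88)=44108109, p(89)=49995925, p(90)=56634173, p(91)=64112359, p(92)=72533807, p(93)=82010177, p(94)=92669720, p(95)=104651419, p(96)=118114304, p(97)=133230930, p(98)=150198136, p(99)=169229875, p(100)=190569292, p(101)=214481126, p(102)=241265379, p(103)=271248950, p(104)=304801365, p(105)=342325709, p(106)=384276336, p(107)=431149389, p(108)=483502844, p(109)=541946240, p(110)=607163746, p(111)=679903203, p(112)=761002156, p(113)=851376628, p(114)=952050665, p(115)=1064144451, p(116)=1188908248, p(117)=1327710076, p(118)=1482074143, p(119)=1653668665, p(120)=1844349560, p(121)=2056148051, p(122)=2291320912, p(123)=2552338241, p(124)=2841940500, p(125)=3163127352, p(126)=3519222692, p(127)=3913864295, p(128)=4351078600, p(129)=4835271870, p(130)=5371315400, p(131)=5964539504, p(132)=6620830889, p(133)=7346629512, p(134)=8149040695, p(135)=9035836076, p(136)=10015581680, p(137)=11097645016, p(138)=12292341831, p(139)=13610949895, p(140)=15065878135, p(141)=16670689208, p(142)=18440293320, p(143)=20390982757, p(144)=22540654445, p(145)=24908858009, p(146)=27517052599, p(147)=30388671978, p(148)=33549419497, p(149)=37027355200, p(150)=40853235313, p(151)=45060624582, p(152)=49686288421, p(153)=54770336324, p(154)=60356673280, p(155)=66493182097, p(156)=73232243759, p(157)=80630964769, p(158)=88751778802, p(159)=97662728555, p(160)=107438159466, p(161)=118159068427, p(162)=129913904637, p(163)=142798995930, p(164)=156919475295, p(165)=172389800255, p(166)=189334822579, p(167)=207890420102, p(168)=228204732751, p(169)=250438925115, p(170)=274768617130, p(171)=301384802048, p(172)=330495499613, p(173)=362326859895, p(174)=397125074750.
Final step: p(175) = p(174) + p(173) - p(170) - p(168) + p(163) + p(160) - p(153) - p(149) + p(140) + p(135) - p(124) - p(118) + p(105) + p(98) - p(83) - p(75) + p(58) + p(49) - p(30) - p(20)
= 397125074750 + 362326859895 - 274768617130 - 228204732751 + 142798995930 + 107438159466 - 54770336324 - 37027355200 + 15065878135 + 9035836076 - 2841940500 - 1482074143 + 342325709 + 150198136 - 23338469 - 8118264 + 715220 + 173525 - 5604 - 627
= 435157697830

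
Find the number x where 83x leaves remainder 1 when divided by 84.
83

gcd(83, 84) = 1, so the inverse exists.
Extended Euclidean algorithm on (84, 83):
84 = 1 × 83 + 1  ⟹  1 = (1)·84 + (-1)·83
So (-1)·83 ≡ 1 (mod 84), i.e. 83^(-1) ≡ -1 ≡ 83 (mod 84).
Check: 83 × 83 = 6889 ≡ 1 (mod 84)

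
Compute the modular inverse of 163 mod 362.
191

gcd(163, 362) = 1, so the inverse exists.
Extended Euclidean algorithm on (362, 163):
362 = 2 × 163 + 36  ⟹  36 = (1)·362 + (-2)·163
163 = 4 × 36 + 19  ⟹  19 = (-4)·362 + (9)·163
36 = 1 × 19 + 17  ⟹  17 = (5)·362 + (-11)·163
19 = 1 × 17 + 2  ⟹  2 = (-9)·362 + (20)·163
17 = 8 × 2 + 1  ⟹  1 = (77)·362 + (-171)·163
So (-171)·163 ≡ 1 (mod 362), i.e. 163^(-1) ≡ -171 ≡ 191 (mod 362).
Check: 163 × 191 = 31133 ≡ 1 (mod 362)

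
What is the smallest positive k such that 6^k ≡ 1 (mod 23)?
11

23 is prime, so ord(6) divides φ(23) = 22.
Divisors of 22: 1, 2, 11, 22.
Repeated squaring: 6^1 ≡ 6, 6^2 ≡ 13, 6^4 ≡ 8, 6^8 ≡ 18, 6^16 ≡ 2 (mod 23).
Test 6^d mod 23 for each divisor d in increasing order:
6^1 ≡ 6
6^2 ≡ 13
6^11 = 6^8·6^2·6^1 ≡ 1  ← first divisor giving 1
The order is 11.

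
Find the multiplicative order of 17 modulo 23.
22

23 is prime, so ord(17) divides φ(23) = 22.
Divisors of 22: 1, 2, 11, 22.
Repeated squaring: 17^1 ≡ 17, 17^2 ≡ 13, 17^4 ≡ 8, 17^8 ≡ 18, 17^16 ≡ 2 (mod 23).
Test 17^d mod 23 for each divisor d in increasing order:
17^1 ≡ 17
17^2 ≡ 13
17^11 = 17^8·17^2·17^1 ≡ 22
17^22 = 17^16·17^4·17^2 ≡ 1  ← first divisor giving 1
The order is 22.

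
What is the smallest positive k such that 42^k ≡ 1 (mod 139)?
3

139 is prime, so ord(42) divides φ(139) = 138.
Divisors of 138: 1, 2, 3, 6, 23, 46, 69, 138.
Repeated squaring: 42^1 ≡ 42, 42^2 ≡ 96, 42^4 ≡ 42, 42^8 ≡ 96, 42^16 ≡ 42, 42^32 ≡ 96, 42^64 ≡ 42, 42^128 ≡ 96 (mod 139).
Test 42^d mod 139 for each divisor d in increasing order:
42^1 ≡ 42
42^2 ≡ 96
42^3 = 42^2·42^1 ≡ 1  ← first divisor giving 1
The order is 3.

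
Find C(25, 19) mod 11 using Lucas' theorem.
0

Using Lucas' theorem:
Write n=25 and k=19 in base 11:
n in base 11: [2, 3]
k in base 11: [1, 8]
C(25,19) mod 11 = ∏ C(n_i, k_i) mod 11
Digit binomials (mod 11): C(2,1) = 2; C(3,8) = 0 (k_i > n_i)
Product: 2 × 0 = 0 ≡ 0 (mod 11)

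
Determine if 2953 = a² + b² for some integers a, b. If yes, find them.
12² + 53² (a=12, b=53)

Factorization: 2953 = 2953
By Fermat: n is sum of two squares iff every prime p ≡ 3 (mod 4) appears to even power.
All primes ≡ 3 (mod 4) appear to even power.
Search a = 0, 1, 2, … for 2953 - a² a perfect square: first hit at a = 12: 2953 - 144 = 2809 = 53².
2953 = 12² + 53² = 144 + 2809 ✓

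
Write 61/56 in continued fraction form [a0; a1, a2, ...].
[1; 11, 5]

Euclidean algorithm steps:
61 = 1 × 56 + 5
56 = 11 × 5 + 1
5 = 5 × 1 + 0
Continued fraction: [1; 11, 5]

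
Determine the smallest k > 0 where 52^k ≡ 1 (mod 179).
89

179 is prime, so ord(52) divides φ(179) = 178.
Divisors of 178: 1, 2, 89, 178.
Repeated squaring: 52^1 ≡ 52, 52^2 ≡ 19, 52^4 ≡ 3, 52^8 ≡ 9, 52^16 ≡ 81, 52^32 ≡ 117, 52^64 ≡ 85, 52^128 ≡ 65 (mod 179).
Test 52^d mod 179 for each divisor d in increasing order:
52^1 ≡ 52
52^2 ≡ 19
52^89 = 52^64·52^16·52^8·52^1 ≡ 1  ← first divisor giving 1
The order is 89.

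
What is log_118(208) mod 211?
86

Baby-step giant-step with step n = ⌈√211⌉ = 15.
Baby steps 118^j mod 211 (j:value) for j=0..14: 0:1, 1:118, 2:209, 3:186, 4:4, 5:50, 6:203, 7:111, 8:16, 9:200, 10:179, 11:22, 12:64, 13:167, 14:83.
Giant-step multiplier: 118^(-15) ≡ 118^(210-15) = 118^195 ≡ 12 (mod 211).
Giant steps γ_i = 208·12^i mod 211: γ_0=208, γ_1=175, γ_2=201, γ_3=91, γ_4=37, γ_5=22 (in table at j=11).
x = i·n + j = 5·15 + 11 = 86.
Check: 118^86 ≡ 208 (mod 211).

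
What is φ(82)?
40

82 = 2 × 41
φ(n) = n × ∏(1 - 1/p) for each prime p dividing n
φ(82) = 82 × (1 - 1/2) × (1 - 1/41) = 40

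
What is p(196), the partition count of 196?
2814570987591

p(n) counts ways to write n as a sum of positive integers (order ignored).
Euler's pentagonal recurrence: p(k) = p(k-1) + p(k-2) - p(k-5) - p(k-7) + p(k-12) + p(k-15) - ... (offsets j(3j∓1)/2, signs ++--, p(0)=1, p(<0)=0).
DP table for k = 0..195: p(0)=1, p(1)=1, p(2)=2, p(3)=3, p(4)=5, p(5)=7, p(6)=11, p(7)=15, p(8)=22, p(9)=30, p(10)=42, p(11)=56, p(12)=77, p(13)=101, p(14)=135, p(15)=176, p(16)=231, p(17)=297, p(18)=385, p(19)=490, p(20)=627, p(21)=792, p(22)=1002, p(23)=1255, p(24)=1575, p(25)=1958, p(26)=2436, p(27)=3010, p(28)=3718, p(29)=4565, p(30)=5604, p(31)=6842, p(32)=8349, p(33)=10143, p(34)=12310, p(35)=14883, p(36)=17977, p(37)=21637, p(38)=26015, p(39)=31185, p(40)=37338, p(41)=44583, p(42)=53174, p(43)=63261, p(44)=75175, p(45)=89134, p(46)=105558, p(47)=124754, p(48)=147273, p(49)=173525, p(50)=204226, p(51)=239943, p(52)=281589, p(53)=329931, p(54)=386155, p(55)=451276, p(56)=526823, p(57)=614154, p(58)=715220, p(59)=831820, p(60)=966467, p(61)=1121505, p(62)=1300156, p(63)=1505499, p(64)=1741630, p(65)=2012558, p(66)=2323520, p(67)=2679689, p(68)=3087735, p(69)=3554345, p(70)=4087968, p(71)=4697205, p(72)=5392783, p(73)=6185689, p(74)=7089500, p(75)=8118264, p(76)=9289091, p(77)=10619863, p(78)=12132164, p(79)=13848650, p(80)=15796476, p(81)=18004327, p(82)=20506255, p(83)=23338469, p(84)=26543660, p(85)=30167357, p(86)=34262962, p(87)=38887673, p(88)=44108109, p(89)=49995925, p(90)=56634173, p(91)=64112359, p(92)=72533807, p(93)=82010177, p(94)=92669720, p(95)=104651419, p(96)=118114304, p(97)=133230930, p(98)=150198136, p(99)=169229875, p(100)=190569292, p(101)=214481126, p(102)=241265379, p(103)=271248950, p(104)=304801365, p(105)=342325709, p(106)=384276336, p(107)=431149389, p(108)=483502844, p(109)=541946240, p(110)=607163746, p(111)=679903203, p(112)=761002156, p(113)=851376628, p(114)=952050665, p(115)=1064144451, p(116)=1188908248, p(117)=1327710076, p(118)=1482074143, p(119)=1653668665, p(120)=1844349560, p(121)=2056148051, p(122)=2291320912, p(123)=2552338241, p(124)=2841940500, p(125)=3163127352, p(126)=3519222692, p(127)=3913864295, p(128)=4351078600, p(129)=4835271870, p(130)=5371315400, p(131)=5964539504, p(132)=6620830889, p(133)=7346629512, p(134)=8149040695, p(135)=9035836076, p(136)=10015581680, p(137)=11097645016, p(138)=12292341831, p(139)=13610949895, p(140)=15065878135, p(141)=16670689208, p(142)=18440293320, p(143)=20390982757, p(144)=22540654445, p(145)=24908858009, p(146)=27517052599, p(147)=30388671978, p(148)=33549419497, p(149)=37027355200, p(150)=40853235313, p(151)=45060624582, p(152)=49686288421, p(153)=54770336324, p(154)=60356673280, p(155)=66493182097, p(156)=73232243759, p(157)=80630964769, p(158)=88751778802, p(159)=97662728555, p(160)=107438159466, p(161)=118159068427, p(162)=129913904637, p(163)=142798995930, p(164)=156919475295, p(165)=172389800255, p(166)=189334822579, p(167)=207890420102, p(168)=228204732751, p(169)=250438925115, p(170)=274768617130, p(171)=301384802048, p(172)=330495499613, p(173)=362326859895, p(174)=397125074750, p(175)=435157697830, p(176)=476715857290, p(177)=522115831195, p(178)=571701605655, p(179)=625846753120, p(180)=684957390936, p(181)=749474411781, p(182)=819876908323, p(183)=896684817527, p(184)=980462880430, p(185)=1071823774337, p(186)=1171432692373, p(187)=1280011042268, p(188)=1398341745571, p(189)=1527273599625, p(190)=1667727404093, p(191)=1820701100652, p(192)=1987276856363, p(193)=2168627105469, p(194)=2366022741845, p(195)=2580840212973.
Final step: p(196) = p(195) + p(194) - p(191) - p(189) + p(184) + p(181) - p(174) - p(170) + p(161) + p(156) - p(145) - p(139) + p(126) + p(119) - p(104) - p(96) + p(79) + p(70) - p(51) - p(41) + p(20) + p(9)
= 2580840212973 + 2366022741845 - 1820701100652 - 1527273599625 + 980462880430 + 749474411781 - 397125074750 - 274768617130 + 118159068427 + 73232243759 - 24908858009 - 13610949895 + 3519222692 + 1653668665 - 304801365 - 118114304 + 13848650 + 4087968 - 239943 - 44583 + 627 + 30
= 2814570987591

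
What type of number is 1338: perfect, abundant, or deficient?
abundant

Proper divisors of 1338: sum = 1 + 2 + 3 + 6 + 223 + 446 + 669 = 1350
Since 1350 > 1338, 1338 is abundant.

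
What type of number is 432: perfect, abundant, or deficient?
abundant

Proper divisors of 432: sum = 1 + 2 + 3 + 4 + 6 + 8 + 9 + 12 + ... + 72 + 108 + 144 + 216 (19 divisors) = 808
Since 808 > 432, 432 is abundant.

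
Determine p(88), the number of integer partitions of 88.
44108109

p(n) counts ways to write n as a sum of positive integers (order ignored).
Euler's pentagonal recurrence: p(k) = p(k-1) + p(k-2) - p(k-5) - p(k-7) + p(k-12) + p(k-15) - ... (offsets j(3j∓1)/2, signs ++--, p(0)=1, p(<0)=0).
DP table for k = 0..87: p(0)=1, p(1)=1, p(2)=2, p(3)=3, p(4)=5, p(5)=7, p(6)=11, p(7)=15, p(8)=22, p(9)=30, p(10)=42, p(11)=56, p(12)=77, p(13)=101, p(14)=135, p(15)=176, p(16)=231, p(17)=297, p(18)=385, p(19)=490, p(20)=627, p(21)=792, p(22)=1002, p(23)=1255, p(24)=1575, p(25)=1958, p(26)=2436, p(27)=3010, p(28)=3718, p(29)=4565, p(30)=5604, p(31)=6842, p(32)=8349, p(33)=10143, p(34)=12310, p(35)=14883, p(36)=17977, p(37)=21637, p(38)=26015, p(39)=31185, p(40)=37338, p(41)=44583, p(42)=53174, p(43)=63261, p(44)=75175, p(45)=89134, p(46)=105558, p(47)=124754, p(48)=147273, p(49)=173525, p(50)=204226, p(51)=239943, p(52)=281589, p(53)=329931, p(54)=386155, p(55)=451276, p(56)=526823, p(57)=614154, p(58)=715220, p(59)=831820, p(60)=966467, p(61)=1121505, p(62)=1300156, p(63)=1505499, p(64)=1741630, p(65)=2012558, p(66)=2323520, p(67)=2679689, p(68)=3087735, p(69)=3554345, p(70)=4087968, p(71)=4697205, p(72)=5392783, p(73)=6185689, p(74)=7089500, p(75)=8118264, p(76)=9289091, p(77)=10619863, p(78)=12132164, p(79)=13848650, p(80)=15796476, p(81)=18004327, p(82)=20506255, p(83)=23338469, p(84)=26543660, p(85)=30167357, p(86)=34262962, p(87)=38887673.
Final step: p(88) = p(87) + p(86) - p(83) - p(81) + p(76) + p(73) - p(66) - p(62) + p(53) + p(48) - p(37) - p(31) + p(18) + p(11)
= 38887673 + 34262962 - 23338469 - 18004327 + 9289091 + 6185689 - 2323520 - 1300156 + 329931 + 147273 - 21637 - 6842 + 385 + 56
= 44108109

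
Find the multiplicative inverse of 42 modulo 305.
138

gcd(42, 305) = 1, so the inverse exists.
Extended Euclidean algorithm on (305, 42):
305 = 7 × 42 + 11  ⟹  11 = (1)·305 + (-7)·42
42 = 3 × 11 + 9  ⟹  9 = (-3)·305 + (22)·42
11 = 1 × 9 + 2  ⟹  2 = (4)·305 + (-29)·42
9 = 4 × 2 + 1  ⟹  1 = (-19)·305 + (138)·42
So (138)·42 ≡ 1 (mod 305), i.e. 42^(-1) ≡ 138 (mod 305).
Check: 42 × 138 = 5796 ≡ 1 (mod 305)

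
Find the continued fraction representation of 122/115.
[1; 16, 2, 3]

Euclidean algorithm steps:
122 = 1 × 115 + 7
115 = 16 × 7 + 3
7 = 2 × 3 + 1
3 = 3 × 1 + 0
Continued fraction: [1; 16, 2, 3]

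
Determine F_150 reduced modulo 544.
8

Matrix identity: Q^n = [[F_(n+1), F_n], [F_n, F_(n-1)]] with Q = [[1,1],[1,0]].
n = 150 = 10010110₂. Square-and-multiply, entries mod 544:
Q^1 = [[1,1],[1,0]]
Q^2 = (Q^1)² = [[2,1],[1,1]]
Q^4 = (Q^2)² = [[5,3],[3,2]]
Q^9 = (Q^4)²·Q = [[55,34],[34,21]]
Q^18 = (Q^9)² = [[373,408],[408,509]]
Q^37 = (Q^18)²·Q = [[137,409],[409,272]]
Q^75 = (Q^37)²·Q = [[275,2],[2,273]]
Q^150 = (Q^75)² = [[13,8],[8,5]]
F_150 mod 544 = Q^150[0][1] = 8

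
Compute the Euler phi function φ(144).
48

144 = 2^4 × 3^2
φ(n) = n × ∏(1 - 1/p) for each prime p dividing n
φ(144) = 144 × (1 - 1/2) × (1 - 1/3) = 48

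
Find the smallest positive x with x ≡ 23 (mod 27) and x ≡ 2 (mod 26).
158

Using Chinese Remainder Theorem:
M = 27 × 26 = 702
M1 = 26, M2 = 27
y1 = 26^(-1) mod 27 = 26
y2 = 27^(-1) mod 26 = 1
x = (23×26×26 + 2×27×1) mod 702 = 158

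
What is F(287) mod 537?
349

Matrix identity: Q^n = [[F_(n+1), F_n], [F_n, F_(n-1)]] with Q = [[1,1],[1,0]].
n = 287 = 100011111₂. Square-and-multiply, entries mod 537:
Q^1 = [[1,1],[1,0]]
Q^2 = (Q^1)² = [[2,1],[1,1]]
Q^4 = (Q^2)² = [[5,3],[3,2]]
Q^8 = (Q^4)² = [[34,21],[21,13]]
Q^17 = (Q^8)²·Q = [[436,523],[523,450]]
Q^35 = (Q^17)²·Q = [[141,194],[194,484]]
Q^71 = (Q^35)²·Q = [[483,58],[58,425]]
Q^143 = (Q^71)²·Q = [[411,373],[373,38]]
Q^287 = (Q^143)²·Q = [[282,349],[349,470]]
F_287 mod 537 = Q^287[0][1] = 349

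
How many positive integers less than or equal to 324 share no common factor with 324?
108

324 = 2^2 × 3^4
φ(n) = n × ∏(1 - 1/p) for each prime p dividing n
φ(324) = 324 × (1 - 1/2) × (1 - 1/3) = 108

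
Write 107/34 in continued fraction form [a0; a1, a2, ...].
[3; 6, 1, 4]

Euclidean algorithm steps:
107 = 3 × 34 + 5
34 = 6 × 5 + 4
5 = 1 × 4 + 1
4 = 4 × 1 + 0
Continued fraction: [3; 6, 1, 4]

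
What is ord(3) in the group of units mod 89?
88

89 is prime, so ord(3) divides φ(89) = 88.
Divisors of 88: 1, 2, 4, 8, 11, 22, 44, 88.
Repeated squaring: 3^1 ≡ 3, 3^2 ≡ 9, 3^4 ≡ 81, 3^8 ≡ 64, 3^16 ≡ 2, 3^32 ≡ 4, 3^64 ≡ 16 (mod 89).
Test 3^d mod 89 for each divisor d in increasing order:
3^1 ≡ 3
3^2 ≡ 9
3^4 ≡ 81
3^8 ≡ 64
3^11 = 3^8·3^2·3^1 ≡ 37
3^22 = 3^16·3^4·3^2 ≡ 34
3^44 = 3^32·3^8·3^4 ≡ 88
3^88 = 3^64·3^16·3^8 ≡ 1  ← first divisor giving 1
The order is 88.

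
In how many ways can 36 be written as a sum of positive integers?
17977

p(n) counts ways to write n as a sum of positive integers (order ignored).
Euler's pentagonal recurrence: p(k) = p(k-1) + p(k-2) - p(k-5) - p(k-7) + p(k-12) + p(k-15) - ... (offsets j(3j∓1)/2, signs ++--, p(0)=1, p(<0)=0).
DP table for k = 0..35: p(0)=1, p(1)=1, p(2)=2, p(3)=3, p(4)=5, p(5)=7, p(6)=11, p(7)=15, p(8)=22, p(9)=30, p(10)=42, p(11)=56, p(12)=77, p(13)=101, p(14)=135, p(15)=176, p(16)=231, p(17)=297, p(18)=385, p(19)=490, p(20)=627, p(21)=792, p(22)=1002, p(23)=1255, p(24)=1575, p(25)=1958, p(26)=2436, p(27)=3010, p(28)=3718, p(29)=4565, p(30)=5604, p(31)=6842, p(32)=8349, p(33)=10143, p(34)=12310, p(35)=14883.
Final step: p(36) = p(35) + p(34) - p(31) - p(29) + p(24) + p(21) - p(14) - p(10) + p(1)
= 14883 + 12310 - 6842 - 4565 + 1575 + 792 - 135 - 42 + 1
= 17977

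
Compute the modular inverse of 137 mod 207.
68

gcd(137, 207) = 1, so the inverse exists.
Extended Euclidean algorithm on (207, 137):
207 = 1 × 137 + 70  ⟹  70 = (1)·207 + (-1)·137
137 = 1 × 70 + 67  ⟹  67 = (-1)·207 + (2)·137
70 = 1 × 67 + 3  ⟹  3 = (2)·207 + (-3)·137
67 = 22 × 3 + 1  ⟹  1 = (-45)·207 + (68)·137
So (68)·137 ≡ 1 (mod 207), i.e. 137^(-1) ≡ 68 (mod 207).
Check: 137 × 68 = 9316 ≡ 1 (mod 207)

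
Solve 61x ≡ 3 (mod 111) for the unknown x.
x ≡ 51 (mod 111)

gcd(61, 111) = 1, which divides 3, so solutions exist.
Find 61^(-1) mod 111 by the extended Euclidean algorithm:
111 = 1 × 61 + 50  ⟹  50 = (1)·111 + (-1)·61
61 = 1 × 50 + 11  ⟹  11 = (-1)·111 + (2)·61
50 = 4 × 11 + 6  ⟹  6 = (5)·111 + (-9)·61
11 = 1 × 6 + 5  ⟹  5 = (-6)·111 + (11)·61
6 = 1 × 5 + 1  ⟹  1 = (11)·111 + (-20)·61
So (-20)·61 ≡ 1 (mod 111), i.e. 61^(-1) ≡ -20 ≡ 91 (mod 111).
x ≡ 91 × 3 = 273 ≡ 51 (mod 111).
Check: 61 × 51 = 3111 ≡ 3 (mod 111).
Unique solution: x ≡ 51 (mod 111)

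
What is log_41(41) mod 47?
1

Baby-step giant-step with step n = ⌈√47⌉ = 7.
Baby steps 41^j mod 47 (j:value) for j=0..6: 0:1, 1:41, 2:36, 3:19, 4:27, 5:26, 6:32.
h = 41 is already in the table at j=1, so x = 1.
Check: 41^1 ≡ 41 (mod 47).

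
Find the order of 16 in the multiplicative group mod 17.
2

17 is prime, so ord(16) divides φ(17) = 16.
Divisors of 16: 1, 2, 4, 8, 16.
Repeated squaring: 16^1 ≡ 16, 16^2 ≡ 1, 16^4 ≡ 1, 16^8 ≡ 1, 16^16 ≡ 1 (mod 17).
Test 16^d mod 17 for each divisor d in increasing order:
16^1 ≡ 16
16^2 ≡ 1  ← first divisor giving 1
The order is 2.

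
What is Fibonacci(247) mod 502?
253

Matrix identity: Q^n = [[F_(n+1), F_n], [F_n, F_(n-1)]] with Q = [[1,1],[1,0]].
n = 247 = 11110111₂. Square-and-multiply, entries mod 502:
Q^1 = [[1,1],[1,0]]
Q^3 = (Q^1)²·Q = [[3,2],[2,1]]
Q^7 = (Q^3)²·Q = [[21,13],[13,8]]
Q^15 = (Q^7)²·Q = [[485,108],[108,377]]
Q^30 = (Q^15)² = [[407,226],[226,181]]
Q^61 = (Q^30)²·Q = [[221,363],[363,360]]
Q^123 = (Q^61)²·Q = [[455,392],[392,63]]
Q^247 = (Q^123)²·Q = [[501,253],[253,248]]
F_247 mod 502 = Q^247[0][1] = 253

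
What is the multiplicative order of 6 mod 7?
2

7 is prime, so ord(6) divides φ(7) = 6.
Divisors of 6: 1, 2, 3, 6.
Repeated squaring: 6^1 ≡ 6, 6^2 ≡ 1, 6^4 ≡ 1 (mod 7).
Test 6^d mod 7 for each divisor d in increasing order:
6^1 ≡ 6
6^2 ≡ 1  ← first divisor giving 1
The order is 2.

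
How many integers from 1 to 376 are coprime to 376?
184

376 = 2^3 × 47
φ(n) = n × ∏(1 - 1/p) for each prime p dividing n
φ(376) = 376 × (1 - 1/2) × (1 - 1/47) = 184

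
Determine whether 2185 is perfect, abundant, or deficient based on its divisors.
deficient

Proper divisors of 2185: sum = 1 + 5 + 19 + 23 + 95 + 115 + 437 = 695
Since 695 < 2185, 2185 is deficient.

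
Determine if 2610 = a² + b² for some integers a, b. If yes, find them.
3² + 51² (a=3, b=51)

Factorization: 2610 = 2 × 3^2 × 5 × 29
By Fermat: n is sum of two squares iff every prime p ≡ 3 (mod 4) appears to even power.
All primes ≡ 3 (mod 4) appear to even power.
Search a = 0, 1, 2, … for 2610 - a² a perfect square: first hit at a = 3: 2610 - 9 = 2601 = 51².
2610 = 3² + 51² = 9 + 2601 ✓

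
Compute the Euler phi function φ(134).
66

134 = 2 × 67
φ(n) = n × ∏(1 - 1/p) for each prime p dividing n
φ(134) = 134 × (1 - 1/2) × (1 - 1/67) = 66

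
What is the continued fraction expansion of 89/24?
[3; 1, 2, 2, 3]

Euclidean algorithm steps:
89 = 3 × 24 + 17
24 = 1 × 17 + 7
17 = 2 × 7 + 3
7 = 2 × 3 + 1
3 = 3 × 1 + 0
Continued fraction: [3; 1, 2, 2, 3]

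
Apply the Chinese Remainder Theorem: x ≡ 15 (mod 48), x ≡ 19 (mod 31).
639

Using Chinese Remainder Theorem:
M = 48 × 31 = 1488
M1 = 31, M2 = 48
y1 = 31^(-1) mod 48 = 31
y2 = 48^(-1) mod 31 = 11
x = (15×31×31 + 19×48×11) mod 1488 = 639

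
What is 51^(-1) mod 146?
63

gcd(51, 146) = 1, so the inverse exists.
Extended Euclidean algorithm on (146, 51):
146 = 2 × 51 + 44  ⟹  44 = (1)·146 + (-2)·51
51 = 1 × 44 + 7  ⟹  7 = (-1)·146 + (3)·51
44 = 6 × 7 + 2  ⟹  2 = (7)·146 + (-20)·51
7 = 3 × 2 + 1  ⟹  1 = (-22)·146 + (63)·51
So (63)·51 ≡ 1 (mod 146), i.e. 51^(-1) ≡ 63 (mod 146).
Check: 51 × 63 = 3213 ≡ 1 (mod 146)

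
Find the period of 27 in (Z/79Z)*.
26

79 is prime, so ord(27) divides φ(79) = 78.
Divisors of 78: 1, 2, 3, 6, 13, 26, 39, 78.
Repeated squaring: 27^1 ≡ 27, 27^2 ≡ 18, 27^4 ≡ 8, 27^8 ≡ 64, 27^16 ≡ 67, 27^32 ≡ 65, 27^64 ≡ 38 (mod 79).
Test 27^d mod 79 for each divisor d in increasing order:
27^1 ≡ 27
27^2 ≡ 18
27^3 = 27^2·27^1 ≡ 12
27^6 = 27^4·27^2 ≡ 65
27^13 = 27^8·27^4·27^1 ≡ 78
27^26 = 27^16·27^8·27^2 ≡ 1  ← first divisor giving 1
The order is 26.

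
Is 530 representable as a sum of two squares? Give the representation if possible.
1² + 23² (a=1, b=23)

Factorization: 530 = 2 × 5 × 53
By Fermat: n is sum of two squares iff every prime p ≡ 3 (mod 4) appears to even power.
All primes ≡ 3 (mod 4) appear to even power.
Search a = 0, 1, 2, … for 530 - a² a perfect square: first hit at a = 1: 530 - 1 = 529 = 23².
530 = 1² + 23² = 1 + 529 ✓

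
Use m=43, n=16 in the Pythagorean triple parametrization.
(1593, 1376, 2105)

Euclid's formula: a = m² - n², b = 2mn, c = m² + n²
m = 43, n = 16
a = 43² - 16² = 1849 - 256 = 1593
b = 2 × 43 × 16 = 1376
c = 43² + 16² = 1849 + 256 = 2105
Verification: 1593² + 1376² = 2537649 + 1893376 = 4431025 = 2105² ✓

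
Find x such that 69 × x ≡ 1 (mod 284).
177

gcd(69, 284) = 1, so the inverse exists.
Extended Euclidean algorithm on (284, 69):
284 = 4 × 69 + 8  ⟹  8 = (1)·284 + (-4)·69
69 = 8 × 8 + 5  ⟹  5 = (-8)·284 + (33)·69
8 = 1 × 5 + 3  ⟹  3 = (9)·284 + (-37)·69
5 = 1 × 3 + 2  ⟹  2 = (-17)·284 + (70)·69
3 = 1 × 2 + 1  ⟹  1 = (26)·284 + (-107)·69
So (-107)·69 ≡ 1 (mod 284), i.e. 69^(-1) ≡ -107 ≡ 177 (mod 284).
Check: 69 × 177 = 12213 ≡ 1 (mod 284)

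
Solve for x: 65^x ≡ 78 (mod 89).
8

Baby-step giant-step with step n = ⌈√89⌉ = 10.
Baby steps 65^j mod 89 (j:value) for j=0..9: 0:1, 1:65, 2:42, 3:60, 4:73, 5:28, 6:40, 7:19, 8:78, 9:86.
h = 78 is already in the table at j=8, so x = 8.
Check: 65^8 ≡ 78 (mod 89).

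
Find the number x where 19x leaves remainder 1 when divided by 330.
139

gcd(19, 330) = 1, so the inverse exists.
Extended Euclidean algorithm on (330, 19):
330 = 17 × 19 + 7  ⟹  7 = (1)·330 + (-17)·19
19 = 2 × 7 + 5  ⟹  5 = (-2)·330 + (35)·19
7 = 1 × 5 + 2  ⟹  2 = (3)·330 + (-52)·19
5 = 2 × 2 + 1  ⟹  1 = (-8)·330 + (139)·19
So (139)·19 ≡ 1 (mod 330), i.e. 19^(-1) ≡ 139 (mod 330).
Check: 19 × 139 = 2641 ≡ 1 (mod 330)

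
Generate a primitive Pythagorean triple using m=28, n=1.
(783, 56, 785)

Euclid's formula: a = m² - n², b = 2mn, c = m² + n²
m = 28, n = 1
a = 28² - 1² = 784 - 1 = 783
b = 2 × 28 × 1 = 56
c = 28² + 1² = 784 + 1 = 785
Verification: 783² + 56² = 613089 + 3136 = 616225 = 785² ✓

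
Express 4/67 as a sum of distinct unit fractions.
1/17 + 1/1139

Greedy algorithm:
4/67: ceiling(67/4) = 17, use 1/17
1/1139: ceiling(1139/1) = 1139, use 1/1139
Result: 4/67 = 1/17 + 1/1139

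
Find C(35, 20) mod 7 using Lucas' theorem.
0

Using Lucas' theorem:
Write n=35 and k=20 in base 7:
n in base 7: [5, 0]
k in base 7: [2, 6]
C(35,20) mod 7 = ∏ C(n_i, k_i) mod 7
Digit binomials (mod 7): C(5,2) = 10 ≡ 3; C(0,6) = 0 (k_i > n_i)
Product: 3 × 0 = 0 ≡ 0 (mod 7)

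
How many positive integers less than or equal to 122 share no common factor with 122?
60

122 = 2 × 61
φ(n) = n × ∏(1 - 1/p) for each prime p dividing n
φ(122) = 122 × (1 - 1/2) × (1 - 1/61) = 60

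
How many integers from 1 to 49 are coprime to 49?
42

49 = 7^2
φ(n) = n × ∏(1 - 1/p) for each prime p dividing n
φ(49) = 49 × (1 - 1/7) = 42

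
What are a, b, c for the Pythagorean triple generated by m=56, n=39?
(1615, 4368, 4657)

Euclid's formula: a = m² - n², b = 2mn, c = m² + n²
m = 56, n = 39
a = 56² - 39² = 3136 - 1521 = 1615
b = 2 × 56 × 39 = 4368
c = 56² + 39² = 3136 + 1521 = 4657
Verification: 1615² + 4368² = 2608225 + 19079424 = 21687649 = 4657² ✓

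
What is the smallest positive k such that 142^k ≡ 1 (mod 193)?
192

193 is prime, so ord(142) divides φ(193) = 192.
Divisors of 192: 1, 2, 3, 4, 6, 8, 12, 16, 24, 32, 48, 64, 96, 192.
Repeated squaring: 142^1 ≡ 142, 142^2 ≡ 92, 142^4 ≡ 165, 142^8 ≡ 12, 142^16 ≡ 144, 142^32 ≡ 85, 142^64 ≡ 84, 142^128 ≡ 108 (mod 193).
Test 142^d mod 193 for each divisor d in increasing order:
142^1 ≡ 142
142^2 ≡ 92
142^3 = 142^2·142^1 ≡ 133
142^4 ≡ 165
142^6 = 142^4·142^2 ≡ 126
142^8 ≡ 12
142^12 = 142^8·142^4 ≡ 50
142^16 ≡ 144
142^24 = 142^16·142^8 ≡ 184
142^32 ≡ 85
142^48 = 142^32·142^16 ≡ 81
142^64 ≡ 84
142^96 = 142^64·142^32 ≡ 192
142^192 = 142^128·142^64 ≡ 1  ← first divisor giving 1
The order is 192.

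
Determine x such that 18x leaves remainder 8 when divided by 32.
x ≡ 4 (mod 16)

gcd(18, 32) = 2, which divides 8, so solutions exist.
Divide through by 2: 9x ≡ 4 (mod 16).
Find 9^(-1) mod 16 by the extended Euclidean algorithm:
16 = 1 × 9 + 7  ⟹  7 = (1)·16 + (-1)·9
9 = 1 × 7 + 2  ⟹  2 = (-1)·16 + (2)·9
7 = 3 × 2 + 1  ⟹  1 = (4)·16 + (-7)·9
So (-7)·9 ≡ 1 (mod 16), i.e. 9^(-1) ≡ -7 ≡ 9 (mod 16).
x ≡ 9 × 4 = 36 ≡ 4 (mod 16).
Check: 18 × 4 = 72 ≡ 8 (mod 32).
x ≡ 4 (mod 16), giving 2 solutions mod 32.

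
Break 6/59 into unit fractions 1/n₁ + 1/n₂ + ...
1/10 + 1/590

Greedy algorithm:
6/59: ceiling(59/6) = 10, use 1/10
1/590: ceiling(590/1) = 590, use 1/590
Result: 6/59 = 1/10 + 1/590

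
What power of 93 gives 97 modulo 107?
83

Baby-step giant-step with step n = ⌈√107⌉ = 11.
Baby steps 93^j mod 107 (j:value) for j=0..10: 0:1, 1:93, 2:89, 3:38, 4:3, 5:65, 6:53, 7:7, 8:9, 9:88, 10:52.
Giant-step multiplier: 93^(-11) ≡ 93^(106-11) = 93^95 ≡ 51 (mod 107).
Giant steps γ_i = 97·51^i mod 107: γ_0=97, γ_1=25, γ_2=98, γ_3=76, γ_4=24, γ_5=47, γ_6=43, γ_7=53 (in table at j=6).
x = i·n + j = 7·11 + 6 = 83.
Check: 93^83 ≡ 97 (mod 107).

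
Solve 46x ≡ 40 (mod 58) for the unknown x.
x ≡ 16 (mod 29)

gcd(46, 58) = 2, which divides 40, so solutions exist.
Divide through by 2: 23x ≡ 20 (mod 29).
Find 23^(-1) mod 29 by the extended Euclidean algorithm:
29 = 1 × 23 + 6  ⟹  6 = (1)·29 + (-1)·23
23 = 3 × 6 + 5  ⟹  5 = (-3)·29 + (4)·23
6 = 1 × 5 + 1  ⟹  1 = (4)·29 + (-5)·23
So (-5)·23 ≡ 1 (mod 29), i.e. 23^(-1) ≡ -5 ≡ 24 (mod 29).
x ≡ 24 × 20 = 480 ≡ 16 (mod 29).
Check: 46 × 16 = 736 ≡ 40 (mod 58).
x ≡ 16 (mod 29), giving 2 solutions mod 58.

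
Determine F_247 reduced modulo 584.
165

Matrix identity: Q^n = [[F_(n+1), F_n], [F_n, F_(n-1)]] with Q = [[1,1],[1,0]].
n = 247 = 11110111₂. Square-and-multiply, entries mod 584:
Q^1 = [[1,1],[1,0]]
Q^3 = (Q^1)²·Q = [[3,2],[2,1]]
Q^7 = (Q^3)²·Q = [[21,13],[13,8]]
Q^15 = (Q^7)²·Q = [[403,26],[26,377]]
Q^30 = (Q^15)² = [[149,424],[424,309]]
Q^61 = (Q^30)²·Q = [[217,497],[497,304]]
Q^123 = (Q^61)²·Q = [[571,346],[346,225]]
Q^247 = (Q^123)²·Q = [[517,165],[165,352]]
F_247 mod 584 = Q^247[0][1] = 165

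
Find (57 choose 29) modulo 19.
0

Using Lucas' theorem:
Write n=57 and k=29 in base 19:
n in base 19: [3, 0]
k in base 19: [1, 10]
C(57,29) mod 19 = ∏ C(n_i, k_i) mod 19
Digit binomials (mod 19): C(3,1) = 3; C(0,10) = 0 (k_i > n_i)
Product: 3 × 0 = 0 ≡ 0 (mod 19)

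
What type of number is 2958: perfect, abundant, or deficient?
abundant

Proper divisors of 2958: sum = 1 + 2 + 3 + 6 + 17 + 29 + 34 + 51 + 58 + 87 + 102 + 174 + 493 + 986 + 1479 = 3522
Since 3522 > 2958, 2958 is abundant.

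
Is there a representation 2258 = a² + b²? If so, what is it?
7² + 47² (a=7, b=47)

Factorization: 2258 = 2 × 1129
By Fermat: n is sum of two squares iff every prime p ≡ 3 (mod 4) appears to even power.
All primes ≡ 3 (mod 4) appear to even power.
Search a = 0, 1, 2, … for 2258 - a² a perfect square: first hit at a = 7: 2258 - 49 = 2209 = 47².
2258 = 7² + 47² = 49 + 2209 ✓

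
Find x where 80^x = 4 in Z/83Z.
8

Baby-step giant-step with step n = ⌈√83⌉ = 10.
Baby steps 80^j mod 83 (j:value) for j=0..9: 0:1, 1:80, 2:9, 3:56, 4:81, 5:6, 6:65, 7:54, 8:4, 9:71.
h = 4 is already in the table at j=8, so x = 8.
Check: 80^8 ≡ 4 (mod 83).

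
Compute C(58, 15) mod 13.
8

Using Lucas' theorem:
Write n=58 and k=15 in base 13:
n in base 13: [4, 6]
k in base 13: [1, 2]
C(58,15) mod 13 = ∏ C(n_i, k_i) mod 13
Digit binomials (mod 13): C(4,1) = 4; C(6,2) = 15 ≡ 2
Product: 4 × 2 = 8 ≡ 8 (mod 13)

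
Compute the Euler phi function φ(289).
272

289 = 17^2
φ(n) = n × ∏(1 - 1/p) for each prime p dividing n
φ(289) = 289 × (1 - 1/17) = 272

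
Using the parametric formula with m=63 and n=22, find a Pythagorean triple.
(3485, 2772, 4453)

Euclid's formula: a = m² - n², b = 2mn, c = m² + n²
m = 63, n = 22
a = 63² - 22² = 3969 - 484 = 3485
b = 2 × 63 × 22 = 2772
c = 63² + 22² = 3969 + 484 = 4453
Verification: 3485² + 2772² = 12145225 + 7683984 = 19829209 = 4453² ✓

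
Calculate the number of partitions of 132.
6620830889

p(n) counts ways to write n as a sum of positive integers (order ignored).
Euler's pentagonal recurrence: p(k) = p(k-1) + p(k-2) - p(k-5) - p(k-7) + p(k-12) + p(k-15) - ... (offsets j(3j∓1)/2, signs ++--, p(0)=1, p(<0)=0).
DP table for k = 0..131: p(0)=1, p(1)=1, p(2)=2, p(3)=3, p(4)=5, p(5)=7, p(6)=11, p(7)=15, p(8)=22, p(9)=30, p(10)=42, p(11)=56, p(12)=77, p(13)=101, p(14)=135, p(15)=176, p(16)=231, p(17)=297, p(18)=385, p(19)=490, p(20)=627, p(21)=792, p(22)=1002, p(23)=1255, p(24)=1575, p(25)=1958, p(26)=2436, p(27)=3010, p(28)=3718, p(29)=4565, p(30)=5604, p(31)=6842, p(32)=8349, p(33)=10143, p(34)=12310, p(35)=14883, p(36)=17977, p(37)=21637, p(38)=26015, p(39)=31185, p(40)=37338, p(41)=44583, p(42)=53174, p(43)=63261, p(44)=75175, p(45)=89134, p(46)=105558, p(47)=124754, p(48)=147273, p(49)=173525, p(50)=204226, p(51)=239943, p(52)=281589, p(53)=329931, p(54)=386155, p(55)=451276, p(56)=526823, p(57)=614154, p(58)=715220, p(59)=831820, p(60)=966467, p(61)=1121505, p(62)=1300156, p(63)=1505499, p(64)=1741630, p(65)=2012558, p(66)=2323520, p(67)=2679689, p(68)=3087735, p(69)=3554345, p(70)=4087968, p(71)=4697205, p(72)=5392783, p(73)=6185689, p(74)=7089500, p(75)=8118264, p(76)=9289091, p(77)=10619863, p(78)=12132164, p(79)=13848650, p(80)=15796476, p(81)=18004327, p(82)=20506255, p(83)=23338469, p(84)=26543660, p(85)=30167357, p(86)=34262962, p(87)=38887673, p(88)=44108109, p(89)=49995925, p(90)=56634173, p(91)=64112359, p(92)=72533807, p(93)=82010177, p(94)=92669720, p(95)=104651419, p(96)=118114304, p(97)=133230930, p(98)=150198136, p(99)=169229875, p(100)=190569292, p(101)=214481126, p(102)=241265379, p(103)=271248950, p(104)=304801365, p(105)=342325709, p(106)=384276336, p(107)=431149389, p(108)=483502844, p(109)=541946240, p(110)=607163746, p(111)=679903203, p(112)=761002156, p(113)=851376628, p(114)=952050665, p(115)=1064144451, p(116)=1188908248, p(117)=1327710076, p(118)=1482074143, p(119)=1653668665, p(120)=1844349560, p(121)=2056148051, p(122)=2291320912, p(123)=2552338241, p(124)=2841940500, p(125)=3163127352, p(126)=3519222692, p(127)=3913864295, p(128)=4351078600, p(129)=4835271870, p(130)=5371315400, p(131)=5964539504.
Final step: p(132) = p(131) + p(130) - p(127) - p(125) + p(120) + p(117) - p(110) - p(106) + p(97) + p(92) - p(81) - p(75) + p(62) + p(55) - p(40) - p(32) + p(15) + p(6)
= 5964539504 + 5371315400 - 3913864295 - 3163127352 + 1844349560 + 1327710076 - 607163746 - 384276336 + 133230930 + 72533807 - 18004327 - 8118264 + 1300156 + 451276 - 37338 - 8349 + 176 + 11
= 6620830889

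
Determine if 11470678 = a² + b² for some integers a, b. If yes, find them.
Not possible

Factorization: 11470678 = 2 × 179^3
By Fermat: n is sum of two squares iff every prime p ≡ 3 (mod 4) appears to even power.
Prime(s) ≡ 3 (mod 4) with odd exponent: [(179, 3)]
Therefore 11470678 cannot be expressed as a² + b².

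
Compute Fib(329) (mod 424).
5

Matrix identity: Q^n = [[F_(n+1), F_n], [F_n, F_(n-1)]] with Q = [[1,1],[1,0]].
n = 329 = 101001001₂. Square-and-multiply, entries mod 424:
Q^1 = [[1,1],[1,0]]
Q^2 = (Q^1)² = [[2,1],[1,1]]
Q^5 = (Q^2)²·Q = [[8,5],[5,3]]
Q^10 = (Q^5)² = [[89,55],[55,34]]
Q^20 = (Q^10)² = [[346,405],[405,365]]
Q^41 = (Q^20)²·Q = [[144,85],[85,59]]
Q^82 = (Q^41)² = [[401,295],[295,106]]
Q^164 = (Q^82)² = [[210,317],[317,317]]
Q^329 = (Q^164)²·Q = [[8,5],[5,3]]
F_329 mod 424 = Q^329[0][1] = 5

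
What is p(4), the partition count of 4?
5

p(n) counts ways to write n as a sum of positive integers (order ignored).
Examples: 4; 3 + 1; 2 + 2; 2 + 1 + 1; 1 + 1 + 1 + 1
p(4) = 5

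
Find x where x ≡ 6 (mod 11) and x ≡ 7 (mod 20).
127

Using Chinese Remainder Theorem:
M = 11 × 20 = 220
M1 = 20, M2 = 11
y1 = 20^(-1) mod 11 = 5
y2 = 11^(-1) mod 20 = 11
x = (6×20×5 + 7×11×11) mod 220 = 127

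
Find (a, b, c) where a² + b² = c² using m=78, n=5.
(6059, 780, 6109)

Euclid's formula: a = m² - n², b = 2mn, c = m² + n²
m = 78, n = 5
a = 78² - 5² = 6084 - 25 = 6059
b = 2 × 78 × 5 = 780
c = 78² + 5² = 6084 + 25 = 6109
Verification: 6059² + 780² = 36711481 + 608400 = 37319881 = 6109² ✓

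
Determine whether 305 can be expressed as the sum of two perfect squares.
4² + 17² (a=4, b=17)

Factorization: 305 = 5 × 61
By Fermat: n is sum of two squares iff every prime p ≡ 3 (mod 4) appears to even power.
All primes ≡ 3 (mod 4) appear to even power.
Search a = 0, 1, 2, … for 305 - a² a perfect square: first hit at a = 4: 305 - 16 = 289 = 17².
305 = 4² + 17² = 16 + 289 ✓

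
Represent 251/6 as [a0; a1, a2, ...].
[41; 1, 5]

Euclidean algorithm steps:
251 = 41 × 6 + 5
6 = 1 × 5 + 1
5 = 5 × 1 + 0
Continued fraction: [41; 1, 5]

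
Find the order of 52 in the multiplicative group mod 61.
10

61 is prime, so ord(52) divides φ(61) = 60.
Divisors of 60: 1, 2, 3, 4, 5, 6, 10, 12, 15, 20, 30, 60.
Repeated squaring: 52^1 ≡ 52, 52^2 ≡ 20, 52^4 ≡ 34, 52^8 ≡ 58, 52^16 ≡ 9, 52^32 ≡ 20 (mod 61).
Test 52^d mod 61 for each divisor d in increasing order:
52^1 ≡ 52
52^2 ≡ 20
52^3 = 52^2·52^1 ≡ 3
52^4 ≡ 34
52^5 = 52^4·52^1 ≡ 60
52^6 = 52^4·52^2 ≡ 9
52^10 = 52^8·52^2 ≡ 1  ← first divisor giving 1
The order is 10.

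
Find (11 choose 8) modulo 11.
0

Using Lucas' theorem:
Write n=11 and k=8 in base 11:
n in base 11: [1, 0]
k in base 11: [0, 8]
C(11,8) mod 11 = ∏ C(n_i, k_i) mod 11
Digit binomials (mod 11): C(1,0) = 1; C(0,8) = 0 (k_i > n_i)
Product: 1 × 0 = 0 ≡ 0 (mod 11)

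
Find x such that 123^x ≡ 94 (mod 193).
189

Baby-step giant-step with step n = ⌈√193⌉ = 14.
Baby steps 123^j mod 193 (j:value) for j=0..13: 0:1, 1:123, 2:75, 3:154, 4:28, 5:163, 6:170, 7:66, 8:12, 9:125, 10:128, 11:111, 12:143, 13:26.
Giant-step multiplier: 123^(-14) ≡ 123^(192-14) = 123^178 ≡ 93 (mod 193).
Giant steps γ_i = 94·93^i mod 193: γ_0=94, γ_1=57, γ_2=90, γ_3=71, γ_4=41, γ_5=146, γ_6=68, γ_7=148, γ_8=61, γ_9=76, γ_10=120, γ_11=159, γ_12=119, γ_13=66 (in table at j=7).
x = i·n + j = 13·14 + 7 = 189.
Check: 123^189 ≡ 94 (mod 193).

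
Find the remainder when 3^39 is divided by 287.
55

Repeated squaring. Binary of 39 = 100111.
3^1 ≡ 3 (mod 287); 3^2 ≡ 9 (mod 287); 3^4 ≡ 81 (mod 287); 3^8 ≡ 247 (mod 287); 3^16 ≡ 165 (mod 287); 3^32 ≡ 247 (mod 287)
3^39 = 3^1 × 3^2 × 3^4 × 3^32 ≡ 55 (mod 287)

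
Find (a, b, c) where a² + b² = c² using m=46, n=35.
(891, 3220, 3341)

Euclid's formula: a = m² - n², b = 2mn, c = m² + n²
m = 46, n = 35
a = 46² - 35² = 2116 - 1225 = 891
b = 2 × 46 × 35 = 3220
c = 46² + 35² = 2116 + 1225 = 3341
Verification: 891² + 3220² = 793881 + 10368400 = 11162281 = 3341² ✓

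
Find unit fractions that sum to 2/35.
1/18 + 1/630

Greedy algorithm:
2/35: ceiling(35/2) = 18, use 1/18
1/630: ceiling(630/1) = 630, use 1/630
Result: 2/35 = 1/18 + 1/630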